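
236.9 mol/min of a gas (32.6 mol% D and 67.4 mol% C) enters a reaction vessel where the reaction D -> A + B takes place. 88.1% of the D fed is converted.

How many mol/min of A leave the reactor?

D reacted = 0.881 × 77.23 = 68.04 mol/min; ν_D = −1, so ξ = 68.04/1 = 68.04 mol/min.
Outlet amounts (n = n₀ + ν ξ):
  D: 77.23 − 1(68.04) = 9.19
  A: 0 + 1(68.04) = 68.04
  B: 0 + 1(68.04) = 68.04
  C: 159.7 (inert)

68 mol/min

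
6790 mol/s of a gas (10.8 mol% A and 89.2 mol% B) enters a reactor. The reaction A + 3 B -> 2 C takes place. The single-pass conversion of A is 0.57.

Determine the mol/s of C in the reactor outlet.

836 mol/s

A reacted = 0.57 × 733.3 = 418 mol/s; ν_A = −1, so ξ = 418/1 = 418 mol/s.
Outlet amounts (n = n₀ + ν ξ):
  A: 733.3 − 1(418) = 315.3
  B: 6057 − 3(418) = 4803
  C: 0 + 2(418) = 836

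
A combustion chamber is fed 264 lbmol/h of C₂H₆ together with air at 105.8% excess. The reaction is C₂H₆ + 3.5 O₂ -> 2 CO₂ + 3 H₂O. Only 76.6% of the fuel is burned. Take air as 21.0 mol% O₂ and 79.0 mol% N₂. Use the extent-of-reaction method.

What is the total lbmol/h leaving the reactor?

9420 lbmol/h

Stoichiometric O₂ = 3.5 × 264 = 924 lbmol/h; O₂ fed = 924 × 2.058 = 1902 lbmol/h.
N₂ fed = 1902 × 79/21 = 7154 lbmol/h.
Fuel reacted = 0.766 × 264 → ξ = 202.2 lbmol/h.
Outlet (n = n₀ + ν ξ):
  C₂H₆: 264 − 1(202.2) = 61.78
  O₂: 1902 − 3.5(202.2) = 1194
  N₂: 7154 (inert)
  CO₂: 0 + 2(202.2) = 404.4
  H₂O: 0 + 3(202.2) = 606.7
Total out = 61.78 + 1194 + 7154 + 404.4 + 606.7 = 9420 lbmol/h.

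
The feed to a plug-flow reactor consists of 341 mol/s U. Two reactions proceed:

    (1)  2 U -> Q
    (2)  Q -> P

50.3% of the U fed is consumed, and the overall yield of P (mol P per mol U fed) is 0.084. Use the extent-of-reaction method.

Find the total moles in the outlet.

255 mol/s

Conversion of U: U consumed = 2ξ₁ = 0.503 × 341 → ξ₁ = 85.76 mol/s.
Yield of P: 1ξ₂ / 341 = 0.084 → ξ₂ = 28.64 mol/s.
Outlet amounts (n = n₀ + Σ ν·ξ):
  U: 341 − 2(85.76) = 169.5
  Q: 0 + 1(85.76) − 1(28.64) = 57.12
  P: 0 + 1(28.64) = 28.64
Total out = 169.5 + 57.12 + 28.64 = 255.2 mol/s.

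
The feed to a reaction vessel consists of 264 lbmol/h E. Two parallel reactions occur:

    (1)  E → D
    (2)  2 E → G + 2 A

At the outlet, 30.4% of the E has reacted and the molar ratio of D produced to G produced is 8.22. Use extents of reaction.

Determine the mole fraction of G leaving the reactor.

0.0289

Conversion of E: E consumed = 0.304 × 264 = 80.26 lbmol/h = 1ξ₁ + 2ξ₂.
Selectivity: 1ξ₁ / (1ξ₂) = 8.22 → ξ₁ = 8.22 ξ₂.
Substitute: (1·8.22 + 2) ξ₂ = 80.26 → ξ₂ = 7.853 lbmol/h, ξ₁ = 64.55 lbmol/h.
Outlet amounts (n = n₀ + Σ ν·ξ):
  E: 264 − 1(64.55) − 2(7.853) = 183.7
  D: 0 + 1(64.55) = 64.55
  G: 0 + 1(7.853) = 7.853
  A: 0 + 2(7.853) = 15.71
Total out = 271.9 lbmol/h; y_G = 7.853 / 271.9 = 0.02889.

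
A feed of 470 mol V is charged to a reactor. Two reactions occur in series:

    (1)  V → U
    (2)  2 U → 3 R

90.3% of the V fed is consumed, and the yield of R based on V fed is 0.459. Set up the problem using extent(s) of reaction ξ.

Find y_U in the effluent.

0.518

Conversion of V: V consumed = 1ξ₁ = 0.903 × 470 → ξ₁ = 424.4 mol.
Yield of R: 3ξ₂ / 470 = 0.459 → ξ₂ = 71.91 mol.
Outlet amounts (n = n₀ + Σ ν·ξ):
  V: 470 − 1(424.4) = 45.59
  U: 0 + 1(424.4) − 2(71.91) = 280.6
  R: 0 + 3(71.91) = 215.7
Total out = 541.9 mol; y_U = 280.6 / 541.9 = 0.5178.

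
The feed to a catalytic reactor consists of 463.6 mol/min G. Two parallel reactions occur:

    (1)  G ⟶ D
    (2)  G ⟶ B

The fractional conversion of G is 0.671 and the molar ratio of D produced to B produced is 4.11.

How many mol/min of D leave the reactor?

Conversion of G: G consumed = 0.671 × 463.6 = 311.1 mol/min = 1ξ₁ + 1ξ₂.
Selectivity: 1ξ₁ / (1ξ₂) = 4.11 → ξ₁ = 4.11 ξ₂.
Substitute: (1·4.11 + 1) ξ₂ = 311.1 → ξ₂ = 60.88 mol/min, ξ₁ = 250.2 mol/min.
Outlet amounts (n = n₀ + Σ ν·ξ):
  G: 463.6 − 1(250.2) − 1(60.88) = 152.5
  D: 0 + 1(250.2) = 250.2
  B: 0 + 1(60.88) = 60.88

250 mol/min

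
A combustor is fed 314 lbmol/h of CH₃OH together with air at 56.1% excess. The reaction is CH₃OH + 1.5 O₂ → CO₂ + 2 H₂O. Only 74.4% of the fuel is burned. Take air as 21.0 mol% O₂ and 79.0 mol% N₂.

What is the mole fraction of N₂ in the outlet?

0.703

Stoichiometric O₂ = 1.5 × 314 = 471 lbmol/h; O₂ fed = 471 × 1.561 = 735.2 lbmol/h.
N₂ fed = 735.2 × 79/21 = 2766 lbmol/h.
Fuel reacted = 0.744 × 314 → ξ = 233.6 lbmol/h.
Outlet (n = n₀ + ν ξ):
  CH₃OH: 314 − 1(233.6) = 80.38
  O₂: 735.2 − 1.5(233.6) = 384.8
  N₂: 2766 (inert)
  CO₂: 0 + 1(233.6) = 233.6
  H₂O: 0 + 2(233.6) = 467.2
Total out = 3932 lbmol/h; y_N₂ = 2766 / 3932 = 0.7034.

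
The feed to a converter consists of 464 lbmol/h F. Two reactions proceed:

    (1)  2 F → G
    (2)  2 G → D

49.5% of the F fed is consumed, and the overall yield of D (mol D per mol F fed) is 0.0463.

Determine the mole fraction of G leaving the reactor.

Conversion of F: F consumed = 2ξ₁ = 0.495 × 464 → ξ₁ = 114.8 lbmol/h.
Yield of D: 1ξ₂ / 464 = 0.0463 → ξ₂ = 21.48 lbmol/h.
Outlet amounts (n = n₀ + Σ ν·ξ):
  F: 464 − 2(114.8) = 234.3
  G: 0 + 1(114.8) − 2(21.48) = 71.87
  D: 0 + 1(21.48) = 21.48
Total out = 327.7 lbmol/h; y_G = 71.87 / 327.7 = 0.2193.

0.219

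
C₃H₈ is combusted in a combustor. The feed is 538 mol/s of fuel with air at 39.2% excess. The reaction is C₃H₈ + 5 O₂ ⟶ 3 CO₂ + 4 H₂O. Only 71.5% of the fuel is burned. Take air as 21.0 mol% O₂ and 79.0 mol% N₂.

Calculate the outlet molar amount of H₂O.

1540 mol/s

Stoichiometric O₂ = 5 × 538 = 2690 mol/s; O₂ fed = 2690 × 1.392 = 3744 mol/s.
N₂ fed = 3744 × 79/21 = 14090 mol/s.
Fuel reacted = 0.715 × 538 → ξ = 384.7 mol/s.
Outlet (n = n₀ + ν ξ):
  C₃H₈: 538 − 1(384.7) = 153.3
  O₂: 3744 − 5(384.7) = 1821
  N₂: 14090 (inert)
  CO₂: 0 + 3(384.7) = 1154
  H₂O: 0 + 4(384.7) = 1539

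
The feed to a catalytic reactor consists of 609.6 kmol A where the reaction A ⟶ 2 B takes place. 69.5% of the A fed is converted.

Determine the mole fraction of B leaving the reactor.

0.82

A reacted = 0.695 × 609.6 = 423.7 kmol; ν_A = −1, so ξ = 423.7/1 = 423.7 kmol.
Outlet amounts (n = n₀ + ν ξ):
  A: 609.6 − 1(423.7) = 185.9
  B: 0 + 2(423.7) = 847.3
Total out = 1033 kmol; y_B = 847.3 / 1033 = 0.8201.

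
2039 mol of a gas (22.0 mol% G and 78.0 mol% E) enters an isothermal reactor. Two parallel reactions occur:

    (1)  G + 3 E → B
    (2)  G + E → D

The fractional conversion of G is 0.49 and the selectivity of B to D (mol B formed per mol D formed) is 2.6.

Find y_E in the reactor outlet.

0.701

Conversion of G: G consumed = 0.49 × 448.6 = 219.8 mol = 1ξ₁ + 1ξ₂.
Selectivity: 1ξ₁ / (1ξ₂) = 2.6 → ξ₁ = 2.6 ξ₂.
Substitute: (1·2.6 + 1) ξ₂ = 219.8 → ξ₂ = 61.06 mol, ξ₁ = 158.7 mol.
Outlet amounts (n = n₀ + Σ ν·ξ):
  G: 448.6 − 1(158.7) − 1(61.06) = 228.8
  E: 1590 − 3(158.7) − 1(61.06) = 1053
  B: 0 + 1(158.7) = 158.7
  D: 0 + 1(61.06) = 61.06
Total out = 1502 mol; y_E = 1053 / 1502 = 0.7013.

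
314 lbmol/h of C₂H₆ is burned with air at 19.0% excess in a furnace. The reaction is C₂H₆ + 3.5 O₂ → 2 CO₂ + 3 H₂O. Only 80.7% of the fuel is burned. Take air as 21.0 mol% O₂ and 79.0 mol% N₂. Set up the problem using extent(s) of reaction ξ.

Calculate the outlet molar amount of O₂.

421 lbmol/h

Stoichiometric O₂ = 3.5 × 314 = 1099 lbmol/h; O₂ fed = 1099 × 1.190 = 1308 lbmol/h.
N₂ fed = 1308 × 79/21 = 4920 lbmol/h.
Fuel reacted = 0.807 × 314 → ξ = 253.4 lbmol/h.
Outlet (n = n₀ + ν ξ):
  C₂H₆: 314 − 1(253.4) = 60.6
  O₂: 1308 − 3.5(253.4) = 420.9
  N₂: 4920 (inert)
  CO₂: 0 + 2(253.4) = 506.8
  H₂O: 0 + 3(253.4) = 760.2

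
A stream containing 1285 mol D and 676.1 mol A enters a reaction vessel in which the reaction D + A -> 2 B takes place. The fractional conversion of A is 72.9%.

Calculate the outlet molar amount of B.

A reacted = 0.729 × 676.1 = 492.9 mol; ν_A = −1, so ξ = 492.9/1 = 492.9 mol.
Outlet amounts (n = n₀ + ν ξ):
  D: 1285 − 1(492.9) = 792.1
  A: 676.1 − 1(492.9) = 183.2
  B: 0 + 2(492.9) = 985.8

986 mol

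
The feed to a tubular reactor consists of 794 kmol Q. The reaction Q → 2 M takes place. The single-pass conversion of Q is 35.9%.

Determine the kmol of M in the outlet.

Q reacted = 0.359 × 794 = 285 kmol; ν_Q = −1, so ξ = 285/1 = 285 kmol.
Outlet amounts (n = n₀ + ν ξ):
  Q: 794 − 1(285) = 509
  M: 0 + 2(285) = 570.1

570 kmol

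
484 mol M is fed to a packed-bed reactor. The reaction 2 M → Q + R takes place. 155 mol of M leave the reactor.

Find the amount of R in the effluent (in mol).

For M: n = n₀ − 2ξ → 155 = 484 − 2ξ, giving ξ = 164.5 mol.
Outlet amounts (n = n₀ + ν ξ):
  M: 484 − 2(164.5) = 155
  Q: 0 + 1(164.5) = 164.5
  R: 0 + 1(164.5) = 164.5

164 mol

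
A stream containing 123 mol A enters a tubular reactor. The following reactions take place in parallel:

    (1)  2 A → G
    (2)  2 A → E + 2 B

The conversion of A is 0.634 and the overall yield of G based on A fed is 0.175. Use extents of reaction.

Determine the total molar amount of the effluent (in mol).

119 mol

Yield of G: 1ξ₁ / 123 = 0.175 → ξ₁ = 21.52 mol.
Conversion of A: 2ξ₁ + 2ξ₂ = 0.634 × 123 = 77.98 → ξ₂ = 17.47 mol.
Outlet amounts (n = n₀ + Σ ν·ξ):
  A: 123 − 2(21.52) − 2(17.47) = 45.02
  G: 0 + 1(21.52) = 21.52
  E: 0 + 1(17.47) = 17.47
  B: 0 + 2(17.47) = 34.93
Total out = 45.02 + 21.52 + 17.47 + 34.93 = 118.9 mol.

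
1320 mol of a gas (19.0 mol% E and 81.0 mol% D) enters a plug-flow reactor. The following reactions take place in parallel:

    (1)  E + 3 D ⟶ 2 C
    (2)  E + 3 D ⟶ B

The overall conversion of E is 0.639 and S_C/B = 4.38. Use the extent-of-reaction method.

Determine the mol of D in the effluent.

588 mol

Conversion of E: E consumed = 0.639 × 250.8 = 160.3 mol = 1ξ₁ + 1ξ₂.
Selectivity: 2ξ₁ / (1ξ₂) = 4.38 → ξ₁ = 2.19 ξ₂.
Substitute: (1·2.19 + 1) ξ₂ = 160.3 → ξ₂ = 50.24 mol, ξ₁ = 110 mol.
Outlet amounts (n = n₀ + Σ ν·ξ):
  E: 250.8 − 1(110) − 1(50.24) = 90.54
  D: 1069 − 3(110) − 3(50.24) = 588.4
  C: 0 + 2(110) = 220
  B: 0 + 1(50.24) = 50.24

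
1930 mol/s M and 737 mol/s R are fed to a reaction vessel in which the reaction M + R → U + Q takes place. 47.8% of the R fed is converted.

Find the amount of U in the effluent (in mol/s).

352 mol/s

R reacted = 0.478 × 737 = 352.3 mol/s; ν_R = −1, so ξ = 352.3/1 = 352.3 mol/s.
Outlet amounts (n = n₀ + ν ξ):
  M: 1930 − 1(352.3) = 1578
  R: 737 − 1(352.3) = 384.7
  U: 0 + 1(352.3) = 352.3
  Q: 0 + 1(352.3) = 352.3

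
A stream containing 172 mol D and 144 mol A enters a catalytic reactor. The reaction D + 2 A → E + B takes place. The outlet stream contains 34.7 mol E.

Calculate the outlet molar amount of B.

34.7 mol

For E: n = n₀ + 1ξ → 34.7 = 0 + 1ξ, giving ξ = 34.7 mol.
Outlet amounts (n = n₀ + ν ξ):
  D: 172 − 1(34.7) = 137.3
  A: 144 − 2(34.7) = 74.6
  E: 0 + 1(34.7) = 34.7
  B: 0 + 1(34.7) = 34.7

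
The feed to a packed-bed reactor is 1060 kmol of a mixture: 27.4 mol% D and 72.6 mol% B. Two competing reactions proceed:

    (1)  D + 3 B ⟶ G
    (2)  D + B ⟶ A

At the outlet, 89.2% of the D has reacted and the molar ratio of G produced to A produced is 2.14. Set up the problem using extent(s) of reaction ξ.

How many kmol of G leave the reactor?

177 kmol

Conversion of D: D consumed = 0.892 × 290.4 = 259.1 kmol = 1ξ₁ + 1ξ₂.
Selectivity: 1ξ₁ / (1ξ₂) = 2.14 → ξ₁ = 2.14 ξ₂.
Substitute: (1·2.14 + 1) ξ₂ = 259.1 → ξ₂ = 82.51 kmol, ξ₁ = 176.6 kmol.
Outlet amounts (n = n₀ + Σ ν·ξ):
  D: 290.4 − 1(176.6) − 1(82.51) = 31.37
  B: 769.6 − 3(176.6) − 1(82.51) = 157.4
  G: 0 + 1(176.6) = 176.6
  A: 0 + 1(82.51) = 82.51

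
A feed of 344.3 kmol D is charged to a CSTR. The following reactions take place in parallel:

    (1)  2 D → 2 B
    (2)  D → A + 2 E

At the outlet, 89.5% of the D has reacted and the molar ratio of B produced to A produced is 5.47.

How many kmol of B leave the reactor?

Conversion of D: D consumed = 0.895 × 344.3 = 308.1 kmol = 2ξ₁ + 1ξ₂.
Selectivity: 2ξ₁ / (1ξ₂) = 5.47 → ξ₁ = 2.735 ξ₂.
Substitute: (2·2.735 + 1) ξ₂ = 308.1 → ξ₂ = 47.63 kmol, ξ₁ = 130.3 kmol.
Outlet amounts (n = n₀ + Σ ν·ξ):
  D: 344.3 − 2(130.3) − 1(47.63) = 36.15
  B: 0 + 2(130.3) = 260.5
  A: 0 + 1(47.63) = 47.63
  E: 0 + 2(47.63) = 95.25

261 kmol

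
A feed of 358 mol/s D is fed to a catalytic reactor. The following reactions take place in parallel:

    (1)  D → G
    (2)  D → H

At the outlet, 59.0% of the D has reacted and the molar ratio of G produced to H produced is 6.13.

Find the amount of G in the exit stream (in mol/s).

182 mol/s

Conversion of D: D consumed = 0.59 × 358 = 211.2 mol/s = 1ξ₁ + 1ξ₂.
Selectivity: 1ξ₁ / (1ξ₂) = 6.13 → ξ₁ = 6.13 ξ₂.
Substitute: (1·6.13 + 1) ξ₂ = 211.2 → ξ₂ = 29.62 mol/s, ξ₁ = 181.6 mol/s.
Outlet amounts (n = n₀ + Σ ν·ξ):
  D: 358 − 1(181.6) − 1(29.62) = 146.8
  G: 0 + 1(181.6) = 181.6
  H: 0 + 1(29.62) = 29.62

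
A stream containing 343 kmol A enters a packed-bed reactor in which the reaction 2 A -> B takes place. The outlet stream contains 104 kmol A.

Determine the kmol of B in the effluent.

For A: n = n₀ − 2ξ → 104 = 343 − 2ξ, giving ξ = 119.5 kmol.
Outlet amounts (n = n₀ + ν ξ):
  A: 343 − 2(119.5) = 104
  B: 0 + 1(119.5) = 119.5

120 kmol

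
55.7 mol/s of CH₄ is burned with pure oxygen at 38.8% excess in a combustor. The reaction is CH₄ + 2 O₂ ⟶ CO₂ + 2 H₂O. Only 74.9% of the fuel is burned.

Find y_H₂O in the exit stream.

0.397

Stoichiometric O₂ = 2 × 55.7 = 111.4 mol/s; O₂ fed = 111.4 × 1.388 = 154.6 mol/s.
Fuel reacted = 0.749 × 55.7 → ξ = 41.72 mol/s.
Outlet (n = n₀ + ν ξ):
  CH₄: 55.7 − 1(41.72) = 13.98
  O₂: 154.6 − 2(41.72) = 71.18
  CO₂: 0 + 1(41.72) = 41.72
  H₂O: 0 + 2(41.72) = 83.44
Total out = 210.3 mol/s; y_H₂O = 83.44 / 210.3 = 0.3967.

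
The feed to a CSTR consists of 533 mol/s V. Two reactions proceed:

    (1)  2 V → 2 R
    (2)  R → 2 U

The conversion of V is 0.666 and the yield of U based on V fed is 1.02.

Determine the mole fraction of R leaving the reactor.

0.103

Conversion of V: V consumed = 2ξ₁ = 0.666 × 533 → ξ₁ = 177.5 mol/s.
Yield of U: 2ξ₂ / 533 = 1.02 → ξ₂ = 271.8 mol/s.
Outlet amounts (n = n₀ + Σ ν·ξ):
  V: 533 − 2(177.5) = 178
  R: 0 + 2(177.5) − 1(271.8) = 83.15
  U: 0 + 2(271.8) = 543.7
Total out = 804.8 mol/s; y_R = 83.15 / 804.8 = 0.1033.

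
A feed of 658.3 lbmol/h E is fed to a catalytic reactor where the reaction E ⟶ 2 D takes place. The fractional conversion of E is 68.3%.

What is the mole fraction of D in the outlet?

0.812

E reacted = 0.683 × 658.3 = 449.6 lbmol/h; ν_E = −1, so ξ = 449.6/1 = 449.6 lbmol/h.
Outlet amounts (n = n₀ + ν ξ):
  E: 658.3 − 1(449.6) = 208.7
  D: 0 + 2(449.6) = 899.2
Total out = 1108 lbmol/h; y_D = 899.2 / 1108 = 0.8116.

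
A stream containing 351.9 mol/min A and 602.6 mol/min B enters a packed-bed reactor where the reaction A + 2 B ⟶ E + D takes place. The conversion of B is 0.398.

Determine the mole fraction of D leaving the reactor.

0.144

B reacted = 0.398 × 602.6 = 239.8 mol/min; ν_B = −2, so ξ = 239.8/2 = 119.9 mol/min.
Outlet amounts (n = n₀ + ν ξ):
  A: 351.9 − 1(119.9) = 232
  B: 602.6 − 2(119.9) = 362.8
  E: 0 + 1(119.9) = 119.9
  D: 0 + 1(119.9) = 119.9
Total out = 834.6 mol/min; y_D = 119.9 / 834.6 = 0.1437.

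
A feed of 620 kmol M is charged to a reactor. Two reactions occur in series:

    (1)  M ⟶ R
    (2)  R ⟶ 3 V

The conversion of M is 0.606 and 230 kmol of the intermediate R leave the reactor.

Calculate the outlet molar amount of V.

Conversion of M: M consumed = 1ξ₁ = 0.606 × 620 → ξ₁ = 375.7 kmol.
R balance: n_R = 0 + 1ξ₁ − 1ξ₂ = 230 → ξ₂ = (1·375.7 − 230)/1 = 145.7 kmol.
Outlet amounts (n = n₀ + Σ ν·ξ):
  M: 620 − 1(375.7) = 244.3
  R: 0 + 1(375.7) − 1(145.7) = 230
  V: 0 + 3(145.7) = 437.2

437 kmol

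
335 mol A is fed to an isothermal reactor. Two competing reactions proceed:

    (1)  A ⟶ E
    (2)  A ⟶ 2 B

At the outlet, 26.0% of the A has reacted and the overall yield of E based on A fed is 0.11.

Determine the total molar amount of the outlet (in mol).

Yield of E: 1ξ₁ / 335 = 0.11 → ξ₁ = 36.85 mol.
Conversion of A: 1ξ₁ + 1ξ₂ = 0.26 × 335 = 87.1 → ξ₂ = 50.25 mol.
Outlet amounts (n = n₀ + Σ ν·ξ):
  A: 335 − 1(36.85) − 1(50.25) = 247.9
  E: 0 + 1(36.85) = 36.85
  B: 0 + 2(50.25) = 100.5
Total out = 247.9 + 36.85 + 100.5 = 385.2 mol.

385 mol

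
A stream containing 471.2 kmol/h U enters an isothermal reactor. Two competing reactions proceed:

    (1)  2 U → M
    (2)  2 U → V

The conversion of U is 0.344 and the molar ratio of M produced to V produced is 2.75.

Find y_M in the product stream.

Conversion of U: U consumed = 0.344 × 471.2 = 162.1 kmol/h = 2ξ₁ + 2ξ₂.
Selectivity: 1ξ₁ / (1ξ₂) = 2.75 → ξ₁ = 2.75 ξ₂.
Substitute: (2·2.75 + 2) ξ₂ = 162.1 → ξ₂ = 21.61 kmol/h, ξ₁ = 59.43 kmol/h.
Outlet amounts (n = n₀ + Σ ν·ξ):
  U: 471.2 − 2(59.43) − 2(21.61) = 309.1
  M: 0 + 1(59.43) = 59.43
  V: 0 + 1(21.61) = 21.61
Total out = 390.2 kmol/h; y_M = 59.43 / 390.2 = 0.1523.

0.152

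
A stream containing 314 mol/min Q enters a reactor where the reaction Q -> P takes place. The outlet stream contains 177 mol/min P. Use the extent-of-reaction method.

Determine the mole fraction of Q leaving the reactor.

0.436

For P: n = n₀ + 1ξ → 177 = 0 + 1ξ, giving ξ = 177 mol/min.
Outlet amounts (n = n₀ + ν ξ):
  Q: 314 − 1(177) = 137
  P: 0 + 1(177) = 177
Total out = 314 mol/min; y_Q = 137 / 314 = 0.4363.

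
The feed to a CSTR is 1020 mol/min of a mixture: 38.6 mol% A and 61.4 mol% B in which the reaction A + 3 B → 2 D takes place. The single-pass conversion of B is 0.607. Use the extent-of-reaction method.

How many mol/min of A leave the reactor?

267 mol/min

B reacted = 0.607 × 626.3 = 380.2 mol/min; ν_B = −3, so ξ = 380.2/3 = 126.7 mol/min.
Outlet amounts (n = n₀ + ν ξ):
  A: 393.7 − 1(126.7) = 267
  B: 626.3 − 3(126.7) = 246.1
  D: 0 + 2(126.7) = 253.4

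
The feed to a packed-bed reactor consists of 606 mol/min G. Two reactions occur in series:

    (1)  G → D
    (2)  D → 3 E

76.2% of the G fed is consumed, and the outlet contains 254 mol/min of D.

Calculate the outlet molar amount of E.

623 mol/min

Conversion of G: G consumed = 1ξ₁ = 0.762 × 606 → ξ₁ = 461.8 mol/min.
D balance: n_D = 0 + 1ξ₁ − 1ξ₂ = 254 → ξ₂ = (1·461.8 − 254)/1 = 207.8 mol/min.
Outlet amounts (n = n₀ + Σ ν·ξ):
  G: 606 − 1(461.8) = 144.2
  D: 0 + 1(461.8) − 1(207.8) = 254
  E: 0 + 3(207.8) = 623.3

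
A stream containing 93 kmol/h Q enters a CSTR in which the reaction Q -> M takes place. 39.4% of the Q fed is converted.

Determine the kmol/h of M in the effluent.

36.6 kmol/h

Q reacted = 0.394 × 93 = 36.64 kmol/h; ν_Q = −1, so ξ = 36.64/1 = 36.64 kmol/h.
Outlet amounts (n = n₀ + ν ξ):
  Q: 93 − 1(36.64) = 56.36
  M: 0 + 1(36.64) = 36.64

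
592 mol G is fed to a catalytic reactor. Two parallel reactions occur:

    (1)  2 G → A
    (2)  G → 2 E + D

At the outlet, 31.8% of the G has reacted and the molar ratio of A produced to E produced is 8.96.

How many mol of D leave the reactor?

5.11 mol

Conversion of G: G consumed = 0.318 × 592 = 188.3 mol = 2ξ₁ + 1ξ₂.
Selectivity: 1ξ₁ / (2ξ₂) = 8.96 → ξ₁ = 17.92 ξ₂.
Substitute: (2·17.92 + 1) ξ₂ = 188.3 → ξ₂ = 5.11 mol, ξ₁ = 91.57 mol.
Outlet amounts (n = n₀ + Σ ν·ξ):
  G: 592 − 2(91.57) − 1(5.11) = 403.7
  A: 0 + 1(91.57) = 91.57
  E: 0 + 2(5.11) = 10.22
  D: 0 + 1(5.11) = 5.11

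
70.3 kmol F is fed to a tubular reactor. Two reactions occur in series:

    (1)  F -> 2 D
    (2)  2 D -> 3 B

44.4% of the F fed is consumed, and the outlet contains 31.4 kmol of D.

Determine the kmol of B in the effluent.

46.5 kmol

Conversion of F: F consumed = 1ξ₁ = 0.444 × 70.3 → ξ₁ = 31.21 kmol.
D balance: n_D = 0 + 2ξ₁ − 2ξ₂ = 31.4 → ξ₂ = (2·31.21 − 31.4)/2 = 15.51 kmol.
Outlet amounts (n = n₀ + Σ ν·ξ):
  F: 70.3 − 1(31.21) = 39.09
  D: 0 + 2(31.21) − 2(15.51) = 31.4
  B: 0 + 3(15.51) = 46.54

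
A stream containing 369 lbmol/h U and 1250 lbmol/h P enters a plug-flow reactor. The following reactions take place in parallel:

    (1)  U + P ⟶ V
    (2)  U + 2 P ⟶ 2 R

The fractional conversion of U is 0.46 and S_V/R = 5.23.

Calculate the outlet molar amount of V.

Conversion of U: U consumed = 0.46 × 369 = 169.7 lbmol/h = 1ξ₁ + 1ξ₂.
Selectivity: 1ξ₁ / (2ξ₂) = 5.23 → ξ₁ = 10.46 ξ₂.
Substitute: (1·10.46 + 1) ξ₂ = 169.7 → ξ₂ = 14.81 lbmol/h, ξ₁ = 154.9 lbmol/h.
Outlet amounts (n = n₀ + Σ ν·ξ):
  U: 369 − 1(154.9) − 1(14.81) = 199.3
  P: 1250 − 1(154.9) − 2(14.81) = 1065
  V: 0 + 1(154.9) = 154.9
  R: 0 + 2(14.81) = 29.62

155 lbmol/h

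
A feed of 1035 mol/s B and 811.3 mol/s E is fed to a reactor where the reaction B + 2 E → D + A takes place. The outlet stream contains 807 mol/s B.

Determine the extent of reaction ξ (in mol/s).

For B: n = n₀ − 1ξ → 807 = 1035 − 1ξ, giving ξ = 228 mol/s.
Outlet amounts (n = n₀ + ν ξ):
  B: 1035 − 1(228) = 807
  E: 811.3 − 2(228) = 355.3
  D: 0 + 1(228) = 228
  A: 0 + 1(228) = 228

ξ = 228 mol/s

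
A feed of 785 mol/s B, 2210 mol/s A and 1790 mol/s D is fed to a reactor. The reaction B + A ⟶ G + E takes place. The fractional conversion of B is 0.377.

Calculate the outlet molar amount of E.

B reacted = 0.377 × 785 = 295.9 mol/s; ν_B = −1, so ξ = 295.9/1 = 295.9 mol/s.
Outlet amounts (n = n₀ + ν ξ):
  B: 785 − 1(295.9) = 489.1
  A: 2210 − 1(295.9) = 1914
  G: 0 + 1(295.9) = 295.9
  E: 0 + 1(295.9) = 295.9
  D: 1790 (inert)

296 mol/s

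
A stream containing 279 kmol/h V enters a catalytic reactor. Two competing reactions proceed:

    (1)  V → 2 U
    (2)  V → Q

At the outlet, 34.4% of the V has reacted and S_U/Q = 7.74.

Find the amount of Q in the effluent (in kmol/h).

Conversion of V: V consumed = 0.344 × 279 = 95.98 kmol/h = 1ξ₁ + 1ξ₂.
Selectivity: 2ξ₁ / (1ξ₂) = 7.74 → ξ₁ = 3.87 ξ₂.
Substitute: (1·3.87 + 1) ξ₂ = 95.98 → ξ₂ = 19.71 kmol/h, ξ₁ = 76.27 kmol/h.
Outlet amounts (n = n₀ + Σ ν·ξ):
  V: 279 − 1(76.27) − 1(19.71) = 183
  U: 0 + 2(76.27) = 152.5
  Q: 0 + 1(19.71) = 19.71

19.7 kmol/h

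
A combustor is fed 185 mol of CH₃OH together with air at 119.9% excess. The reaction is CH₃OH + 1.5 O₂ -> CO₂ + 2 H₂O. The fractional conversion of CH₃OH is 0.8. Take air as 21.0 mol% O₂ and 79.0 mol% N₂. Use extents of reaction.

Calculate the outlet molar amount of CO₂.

148 mol

Stoichiometric O₂ = 1.5 × 185 = 277.5 mol; O₂ fed = 277.5 × 2.199 = 610.2 mol.
N₂ fed = 610.2 × 79/21 = 2296 mol.
Fuel reacted = 0.8 × 185 → ξ = 148 mol.
Outlet (n = n₀ + ν ξ):
  CH₃OH: 185 − 1(148) = 37
  O₂: 610.2 − 1.5(148) = 388.2
  N₂: 2296 (inert)
  CO₂: 0 + 1(148) = 148
  H₂O: 0 + 2(148) = 296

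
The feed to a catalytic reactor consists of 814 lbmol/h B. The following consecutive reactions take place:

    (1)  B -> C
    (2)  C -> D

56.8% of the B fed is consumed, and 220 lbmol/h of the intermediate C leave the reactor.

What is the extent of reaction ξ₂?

ξ₂ = 242 lbmol/h

Conversion of B: B consumed = 1ξ₁ = 0.568 × 814 → ξ₁ = 462.4 lbmol/h.
C balance: n_C = 0 + 1ξ₁ − 1ξ₂ = 220 → ξ₂ = (1·462.4 − 220)/1 = 242.4 lbmol/h.
Outlet amounts (n = n₀ + Σ ν·ξ):
  B: 814 − 1(462.4) = 351.6
  C: 0 + 1(462.4) − 1(242.4) = 220
  D: 0 + 1(242.4) = 242.4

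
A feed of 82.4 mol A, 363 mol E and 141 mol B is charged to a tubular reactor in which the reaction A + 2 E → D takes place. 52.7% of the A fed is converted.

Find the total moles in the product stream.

A reacted = 0.527 × 82.4 = 43.42 mol; ν_A = −1, so ξ = 43.42/1 = 43.42 mol.
Outlet amounts (n = n₀ + ν ξ):
  A: 82.4 − 1(43.42) = 38.98
  E: 363 − 2(43.42) = 276.2
  D: 0 + 1(43.42) = 43.42
  B: 141 (inert)
Total out = 38.98 + 276.2 + 43.42 + 141 = 499.6 mol.

500 mol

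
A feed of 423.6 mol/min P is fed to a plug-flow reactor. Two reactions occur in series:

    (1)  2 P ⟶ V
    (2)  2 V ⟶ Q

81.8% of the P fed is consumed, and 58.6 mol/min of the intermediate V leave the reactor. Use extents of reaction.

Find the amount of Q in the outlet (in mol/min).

Conversion of P: P consumed = 2ξ₁ = 0.818 × 423.6 → ξ₁ = 173.3 mol/min.
V balance: n_V = 0 + 1ξ₁ − 2ξ₂ = 58.6 → ξ₂ = (1·173.3 − 58.6)/2 = 57.33 mol/min.
Outlet amounts (n = n₀ + Σ ν·ξ):
  P: 423.6 − 2(173.3) = 77.1
  V: 0 + 1(173.3) − 2(57.33) = 58.6
  Q: 0 + 1(57.33) = 57.33

57.3 mol/min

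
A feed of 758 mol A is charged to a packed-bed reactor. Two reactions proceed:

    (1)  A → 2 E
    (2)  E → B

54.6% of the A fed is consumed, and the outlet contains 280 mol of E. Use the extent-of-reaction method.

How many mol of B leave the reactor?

548 mol

Conversion of A: A consumed = 1ξ₁ = 0.546 × 758 → ξ₁ = 413.9 mol.
E balance: n_E = 0 + 2ξ₁ − 1ξ₂ = 280 → ξ₂ = (2·413.9 − 280)/1 = 547.7 mol.
Outlet amounts (n = n₀ + Σ ν·ξ):
  A: 758 − 1(413.9) = 344.1
  E: 0 + 2(413.9) − 1(547.7) = 280
  B: 0 + 1(547.7) = 547.7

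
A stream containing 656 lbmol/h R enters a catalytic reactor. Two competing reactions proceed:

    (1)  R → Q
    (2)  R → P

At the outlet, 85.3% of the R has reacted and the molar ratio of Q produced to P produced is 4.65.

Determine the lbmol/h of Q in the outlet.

461 lbmol/h

Conversion of R: R consumed = 0.853 × 656 = 559.6 lbmol/h = 1ξ₁ + 1ξ₂.
Selectivity: 1ξ₁ / (1ξ₂) = 4.65 → ξ₁ = 4.65 ξ₂.
Substitute: (1·4.65 + 1) ξ₂ = 559.6 → ξ₂ = 99.04 lbmol/h, ξ₁ = 460.5 lbmol/h.
Outlet amounts (n = n₀ + Σ ν·ξ):
  R: 656 − 1(460.5) − 1(99.04) = 96.43
  Q: 0 + 1(460.5) = 460.5
  P: 0 + 1(99.04) = 99.04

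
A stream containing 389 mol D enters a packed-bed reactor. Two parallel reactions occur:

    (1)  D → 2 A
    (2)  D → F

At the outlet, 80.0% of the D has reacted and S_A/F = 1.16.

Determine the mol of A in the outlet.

228 mol

Conversion of D: D consumed = 0.8 × 389 = 311.2 mol = 1ξ₁ + 1ξ₂.
Selectivity: 2ξ₁ / (1ξ₂) = 1.16 → ξ₁ = 0.58 ξ₂.
Substitute: (1·0.58 + 1) ξ₂ = 311.2 → ξ₂ = 197 mol, ξ₁ = 114.2 mol.
Outlet amounts (n = n₀ + Σ ν·ξ):
  D: 389 − 1(114.2) − 1(197) = 77.8
  A: 0 + 2(114.2) = 228.5
  F: 0 + 1(197) = 197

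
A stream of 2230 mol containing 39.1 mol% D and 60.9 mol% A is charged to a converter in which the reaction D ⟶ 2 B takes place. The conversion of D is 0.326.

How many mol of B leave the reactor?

568 mol

D reacted = 0.326 × 871.9 = 284.2 mol; ν_D = −1, so ξ = 284.2/1 = 284.2 mol.
Outlet amounts (n = n₀ + ν ξ):
  D: 871.9 − 1(284.2) = 587.7
  B: 0 + 2(284.2) = 568.5
  A: 1358 (inert)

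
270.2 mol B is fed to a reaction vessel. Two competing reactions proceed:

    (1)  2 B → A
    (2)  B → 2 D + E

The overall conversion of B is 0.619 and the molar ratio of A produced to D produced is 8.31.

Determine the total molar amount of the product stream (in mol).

Conversion of B: B consumed = 0.619 × 270.2 = 167.3 mol = 2ξ₁ + 1ξ₂.
Selectivity: 1ξ₁ / (2ξ₂) = 8.31 → ξ₁ = 16.62 ξ₂.
Substitute: (2·16.62 + 1) ξ₂ = 167.3 → ξ₂ = 4.885 mol, ξ₁ = 81.18 mol.
Outlet amounts (n = n₀ + Σ ν·ξ):
  B: 270.2 − 2(81.18) − 1(4.885) = 102.9
  A: 0 + 1(81.18) = 81.18
  D: 0 + 2(4.885) = 9.769
  E: 0 + 1(4.885) = 4.885
Total out = 102.9 + 81.18 + 9.769 + 4.885 = 198.8 mol.

199 mol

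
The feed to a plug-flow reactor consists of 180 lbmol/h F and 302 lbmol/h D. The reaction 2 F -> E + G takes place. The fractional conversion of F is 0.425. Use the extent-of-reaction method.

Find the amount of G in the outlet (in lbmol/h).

F reacted = 0.425 × 180 = 76.5 lbmol/h; ν_F = −2, so ξ = 76.5/2 = 38.25 lbmol/h.
Outlet amounts (n = n₀ + ν ξ):
  F: 180 − 2(38.25) = 103.5
  E: 0 + 1(38.25) = 38.25
  G: 0 + 1(38.25) = 38.25
  D: 302 (inert)

38.2 lbmol/h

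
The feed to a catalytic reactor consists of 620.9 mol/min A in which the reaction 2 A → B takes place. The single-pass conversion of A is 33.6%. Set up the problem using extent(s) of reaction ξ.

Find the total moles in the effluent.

517 mol/min

A reacted = 0.336 × 620.9 = 208.6 mol/min; ν_A = −2, so ξ = 208.6/2 = 104.3 mol/min.
Outlet amounts (n = n₀ + ν ξ):
  A: 620.9 − 2(104.3) = 412.3
  B: 0 + 1(104.3) = 104.3
Total out = 412.3 + 104.3 = 516.6 mol/min.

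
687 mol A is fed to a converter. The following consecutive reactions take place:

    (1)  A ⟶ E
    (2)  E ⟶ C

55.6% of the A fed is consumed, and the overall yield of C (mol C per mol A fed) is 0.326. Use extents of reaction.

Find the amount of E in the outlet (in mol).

Conversion of A: A consumed = 1ξ₁ = 0.556 × 687 → ξ₁ = 382 mol.
Yield of C: 1ξ₂ / 687 = 0.326 → ξ₂ = 224 mol.
Outlet amounts (n = n₀ + Σ ν·ξ):
  A: 687 − 1(382) = 305
  E: 0 + 1(382) − 1(224) = 158
  C: 0 + 1(224) = 224

158 mol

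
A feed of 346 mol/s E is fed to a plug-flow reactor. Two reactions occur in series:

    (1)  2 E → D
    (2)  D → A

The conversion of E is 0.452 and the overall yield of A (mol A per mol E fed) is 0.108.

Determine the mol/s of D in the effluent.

Conversion of E: E consumed = 2ξ₁ = 0.452 × 346 → ξ₁ = 78.2 mol/s.
Yield of A: 1ξ₂ / 346 = 0.108 → ξ₂ = 37.37 mol/s.
Outlet amounts (n = n₀ + Σ ν·ξ):
  E: 346 − 2(78.2) = 189.6
  D: 0 + 1(78.2) − 1(37.37) = 40.83
  A: 0 + 1(37.37) = 37.37

40.8 mol/s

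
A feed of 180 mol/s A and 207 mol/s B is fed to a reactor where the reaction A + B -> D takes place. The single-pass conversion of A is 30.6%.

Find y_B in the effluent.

0.458

A reacted = 0.306 × 180 = 55.08 mol/s; ν_A = −1, so ξ = 55.08/1 = 55.08 mol/s.
Outlet amounts (n = n₀ + ν ξ):
  A: 180 − 1(55.08) = 124.9
  B: 207 − 1(55.08) = 151.9
  D: 0 + 1(55.08) = 55.08
Total out = 331.9 mol/s; y_B = 151.9 / 331.9 = 0.4577.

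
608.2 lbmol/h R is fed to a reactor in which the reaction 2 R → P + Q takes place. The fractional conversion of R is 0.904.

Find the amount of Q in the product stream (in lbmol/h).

R reacted = 0.904 × 608.2 = 549.8 lbmol/h; ν_R = −2, so ξ = 549.8/2 = 274.9 lbmol/h.
Outlet amounts (n = n₀ + ν ξ):
  R: 608.2 − 2(274.9) = 58.39
  P: 0 + 1(274.9) = 274.9
  Q: 0 + 1(274.9) = 274.9

275 lbmol/h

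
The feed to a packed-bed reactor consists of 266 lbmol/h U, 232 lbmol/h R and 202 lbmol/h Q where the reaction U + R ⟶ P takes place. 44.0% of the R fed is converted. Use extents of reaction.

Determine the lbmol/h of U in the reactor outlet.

164 lbmol/h

R reacted = 0.44 × 232 = 102.1 lbmol/h; ν_R = −1, so ξ = 102.1/1 = 102.1 lbmol/h.
Outlet amounts (n = n₀ + ν ξ):
  U: 266 − 1(102.1) = 163.9
  R: 232 − 1(102.1) = 129.9
  P: 0 + 1(102.1) = 102.1
  Q: 202 (inert)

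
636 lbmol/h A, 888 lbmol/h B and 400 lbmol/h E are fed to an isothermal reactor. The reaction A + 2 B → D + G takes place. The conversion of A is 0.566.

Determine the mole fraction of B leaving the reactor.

A reacted = 0.566 × 636 = 360 lbmol/h; ν_A = −1, so ξ = 360/1 = 360 lbmol/h.
Outlet amounts (n = n₀ + ν ξ):
  A: 636 − 1(360) = 276
  B: 888 − 2(360) = 168
  D: 0 + 1(360) = 360
  G: 0 + 1(360) = 360
  E: 400 (inert)
Total out = 1564 lbmol/h; y_B = 168 / 1564 = 0.1074.

0.107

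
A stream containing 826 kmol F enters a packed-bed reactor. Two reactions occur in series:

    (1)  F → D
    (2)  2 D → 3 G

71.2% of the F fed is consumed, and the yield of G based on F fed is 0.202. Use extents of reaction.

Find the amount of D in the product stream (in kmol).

477 kmol

Conversion of F: F consumed = 1ξ₁ = 0.712 × 826 → ξ₁ = 588.1 kmol.
Yield of G: 3ξ₂ / 826 = 0.202 → ξ₂ = 55.62 kmol.
Outlet amounts (n = n₀ + Σ ν·ξ):
  F: 826 − 1(588.1) = 237.9
  D: 0 + 1(588.1) − 2(55.62) = 476.9
  G: 0 + 3(55.62) = 166.9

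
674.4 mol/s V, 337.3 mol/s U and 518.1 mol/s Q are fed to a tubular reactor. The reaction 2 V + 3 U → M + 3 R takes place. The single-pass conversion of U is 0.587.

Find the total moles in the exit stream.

1460 mol/s

U reacted = 0.587 × 337.3 = 198 mol/s; ν_U = −3, so ξ = 198/3 = 66 mol/s.
Outlet amounts (n = n₀ + ν ξ):
  V: 674.4 − 2(66) = 542.4
  U: 337.3 − 3(66) = 139.3
  M: 0 + 1(66) = 66
  R: 0 + 3(66) = 198
  Q: 518.1 (inert)
Total out = 542.4 + 139.3 + 66 + 198 + 518.1 = 1464 mol/s.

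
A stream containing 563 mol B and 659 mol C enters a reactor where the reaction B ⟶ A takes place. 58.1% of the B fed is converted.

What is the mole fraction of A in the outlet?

B reacted = 0.581 × 563 = 327.1 mol; ν_B = −1, so ξ = 327.1/1 = 327.1 mol.
Outlet amounts (n = n₀ + ν ξ):
  B: 563 − 1(327.1) = 235.9
  A: 0 + 1(327.1) = 327.1
  C: 659 (inert)
Total out = 1222 mol; y_A = 327.1 / 1222 = 0.2677.

0.268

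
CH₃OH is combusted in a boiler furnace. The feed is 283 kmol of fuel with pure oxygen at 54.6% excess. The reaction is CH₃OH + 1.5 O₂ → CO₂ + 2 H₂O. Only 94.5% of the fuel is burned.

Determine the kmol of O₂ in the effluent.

Stoichiometric O₂ = 1.5 × 283 = 424.5 kmol; O₂ fed = 424.5 × 1.546 = 656.3 kmol.
Fuel reacted = 0.945 × 283 → ξ = 267.4 kmol.
Outlet (n = n₀ + ν ξ):
  CH₃OH: 283 − 1(267.4) = 15.56
  O₂: 656.3 − 1.5(267.4) = 255.1
  CO₂: 0 + 1(267.4) = 267.4
  H₂O: 0 + 2(267.4) = 534.9

255 kmol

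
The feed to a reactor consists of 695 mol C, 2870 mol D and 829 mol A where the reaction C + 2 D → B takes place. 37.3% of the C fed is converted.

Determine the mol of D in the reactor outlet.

C reacted = 0.373 × 695 = 259.2 mol; ν_C = −1, so ξ = 259.2/1 = 259.2 mol.
Outlet amounts (n = n₀ + ν ξ):
  C: 695 − 1(259.2) = 435.8
  D: 2870 − 2(259.2) = 2352
  B: 0 + 1(259.2) = 259.2
  A: 829 (inert)

2350 mol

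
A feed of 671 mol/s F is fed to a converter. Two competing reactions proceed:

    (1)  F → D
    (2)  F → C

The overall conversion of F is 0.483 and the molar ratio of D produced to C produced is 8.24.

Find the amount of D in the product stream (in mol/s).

289 mol/s

Conversion of F: F consumed = 0.483 × 671 = 324.1 mol/s = 1ξ₁ + 1ξ₂.
Selectivity: 1ξ₁ / (1ξ₂) = 8.24 → ξ₁ = 8.24 ξ₂.
Substitute: (1·8.24 + 1) ξ₂ = 324.1 → ξ₂ = 35.08 mol/s, ξ₁ = 289 mol/s.
Outlet amounts (n = n₀ + Σ ν·ξ):
  F: 671 − 1(289) − 1(35.08) = 346.9
  D: 0 + 1(289) = 289
  C: 0 + 1(35.08) = 35.08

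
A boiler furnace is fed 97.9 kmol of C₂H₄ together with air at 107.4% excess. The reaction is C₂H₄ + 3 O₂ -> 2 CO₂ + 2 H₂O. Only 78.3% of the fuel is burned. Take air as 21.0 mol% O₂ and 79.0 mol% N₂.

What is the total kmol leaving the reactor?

Stoichiometric O₂ = 3 × 97.9 = 293.7 kmol; O₂ fed = 293.7 × 2.074 = 609.1 kmol.
N₂ fed = 609.1 × 79/21 = 2292 kmol.
Fuel reacted = 0.783 × 97.9 → ξ = 76.66 kmol.
Outlet (n = n₀ + ν ξ):
  C₂H₄: 97.9 − 1(76.66) = 21.24
  O₂: 609.1 − 3(76.66) = 379.2
  N₂: 2292 (inert)
  CO₂: 0 + 2(76.66) = 153.3
  H₂O: 0 + 2(76.66) = 153.3
Total out = 21.24 + 379.2 + 2292 + 153.3 + 153.3 = 2999 kmol.

3000 kmol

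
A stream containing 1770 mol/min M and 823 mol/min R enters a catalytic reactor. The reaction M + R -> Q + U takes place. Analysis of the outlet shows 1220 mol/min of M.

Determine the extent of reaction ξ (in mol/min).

For M: n = n₀ − 1ξ → 1220 = 1770 − 1ξ, giving ξ = 550 mol/min.
Outlet amounts (n = n₀ + ν ξ):
  M: 1770 − 1(550) = 1220
  R: 823 − 1(550) = 273
  Q: 0 + 1(550) = 550
  U: 0 + 1(550) = 550

ξ = 550 mol/min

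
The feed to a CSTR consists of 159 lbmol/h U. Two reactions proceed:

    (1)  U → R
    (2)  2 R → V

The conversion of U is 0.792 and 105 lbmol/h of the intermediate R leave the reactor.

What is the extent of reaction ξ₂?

ξ₂ = 10.5 lbmol/h

Conversion of U: U consumed = 1ξ₁ = 0.792 × 159 → ξ₁ = 125.9 lbmol/h.
R balance: n_R = 0 + 1ξ₁ − 2ξ₂ = 105 → ξ₂ = (1·125.9 − 105)/2 = 10.46 lbmol/h.
Outlet amounts (n = n₀ + Σ ν·ξ):
  U: 159 − 1(125.9) = 33.07
  R: 0 + 1(125.9) − 2(10.46) = 105
  V: 0 + 1(10.46) = 10.46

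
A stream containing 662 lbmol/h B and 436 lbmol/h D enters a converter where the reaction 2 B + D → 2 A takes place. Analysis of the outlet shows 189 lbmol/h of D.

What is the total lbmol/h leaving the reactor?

851 lbmol/h

For D: n = n₀ − 1ξ → 189 = 436 − 1ξ, giving ξ = 247 lbmol/h.
Outlet amounts (n = n₀ + ν ξ):
  B: 662 − 2(247) = 168
  D: 436 − 1(247) = 189
  A: 0 + 2(247) = 494
Total out = 168 + 189 + 494 = 851 lbmol/h.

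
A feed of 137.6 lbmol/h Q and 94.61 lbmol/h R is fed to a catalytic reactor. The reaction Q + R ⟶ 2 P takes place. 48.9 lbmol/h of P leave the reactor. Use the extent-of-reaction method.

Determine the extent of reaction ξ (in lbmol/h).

ξ = 24.4 lbmol/h

For P: n = n₀ + 2ξ → 48.9 = 0 + 2ξ, giving ξ = 24.45 lbmol/h.
Outlet amounts (n = n₀ + ν ξ):
  Q: 137.6 − 1(24.45) = 113.1
  R: 94.61 − 1(24.45) = 70.16
  P: 0 + 2(24.45) = 48.9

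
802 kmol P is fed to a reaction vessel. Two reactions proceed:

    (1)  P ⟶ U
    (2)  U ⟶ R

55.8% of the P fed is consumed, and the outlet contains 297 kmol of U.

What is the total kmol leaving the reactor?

Conversion of P: P consumed = 1ξ₁ = 0.558 × 802 → ξ₁ = 447.5 kmol.
U balance: n_U = 0 + 1ξ₁ − 1ξ₂ = 297 → ξ₂ = (1·447.5 − 297)/1 = 150.5 kmol.
Outlet amounts (n = n₀ + Σ ν·ξ):
  P: 802 − 1(447.5) = 354.5
  U: 0 + 1(447.5) − 1(150.5) = 297
  R: 0 + 1(150.5) = 150.5
Total out = 354.5 + 297 + 150.5 = 802 kmol.

802 kmol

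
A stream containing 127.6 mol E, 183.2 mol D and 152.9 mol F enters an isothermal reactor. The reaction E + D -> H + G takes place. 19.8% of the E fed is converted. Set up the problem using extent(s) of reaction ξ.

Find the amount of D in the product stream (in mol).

158 mol

E reacted = 0.198 × 127.6 = 25.26 mol; ν_E = −1, so ξ = 25.26/1 = 25.26 mol.
Outlet amounts (n = n₀ + ν ξ):
  E: 127.6 − 1(25.26) = 102.3
  D: 183.2 − 1(25.26) = 157.9
  H: 0 + 1(25.26) = 25.26
  G: 0 + 1(25.26) = 25.26
  F: 152.9 (inert)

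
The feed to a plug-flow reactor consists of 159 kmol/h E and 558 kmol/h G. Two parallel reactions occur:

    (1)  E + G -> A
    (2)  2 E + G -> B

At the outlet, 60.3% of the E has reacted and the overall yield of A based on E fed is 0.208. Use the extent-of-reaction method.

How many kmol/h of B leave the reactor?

Yield of A: 1ξ₁ / 159 = 0.208 → ξ₁ = 33.07 kmol/h.
Conversion of E: 1ξ₁ + 2ξ₂ = 0.603 × 159 = 95.88 → ξ₂ = 31.4 kmol/h.
Outlet amounts (n = n₀ + Σ ν·ξ):
  E: 159 − 1(33.07) − 2(31.4) = 63.12
  G: 558 − 1(33.07) − 1(31.4) = 493.5
  A: 0 + 1(33.07) = 33.07
  B: 0 + 1(31.4) = 31.4

31.4 kmol/h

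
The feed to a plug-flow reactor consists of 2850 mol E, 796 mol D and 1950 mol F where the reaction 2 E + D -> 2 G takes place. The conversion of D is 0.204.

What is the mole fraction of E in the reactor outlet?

D reacted = 0.204 × 796 = 162.4 mol; ν_D = −1, so ξ = 162.4/1 = 162.4 mol.
Outlet amounts (n = n₀ + ν ξ):
  E: 2850 − 2(162.4) = 2525
  D: 796 − 1(162.4) = 633.6
  G: 0 + 2(162.4) = 324.8
  F: 1950 (inert)
Total out = 5434 mol; y_E = 2525 / 5434 = 0.4647.

0.465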